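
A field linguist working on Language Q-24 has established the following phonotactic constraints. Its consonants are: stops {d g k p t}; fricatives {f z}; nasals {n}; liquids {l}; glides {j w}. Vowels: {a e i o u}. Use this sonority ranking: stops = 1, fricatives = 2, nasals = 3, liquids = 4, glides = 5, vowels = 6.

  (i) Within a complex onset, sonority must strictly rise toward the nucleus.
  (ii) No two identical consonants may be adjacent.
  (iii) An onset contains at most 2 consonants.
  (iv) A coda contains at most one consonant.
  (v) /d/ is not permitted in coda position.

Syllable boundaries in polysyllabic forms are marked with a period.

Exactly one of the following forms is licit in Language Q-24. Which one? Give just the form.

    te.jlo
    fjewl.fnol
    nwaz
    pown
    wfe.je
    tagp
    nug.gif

nwaz

te.jlo — violates constraint (i): syllable 2 onset /jl/: /j/ (glide, 5) → /l/ (liquid, 4) does not rise → illicit
fjewl.fnol — violates constraint (iv): syllable 1 coda /wl/ has 2 consonants (> 1) → illicit
nwaz — σ1 onset /nw/ (3→5 rises), coda /z/ ok → licit
pown — violates constraint (iv): syllable 1 coda /wn/ has 2 consonants (> 1) → illicit
wfe.je — violates constraint (i): syllable 1 onset /wf/: /w/ (glide, 5) → /f/ (fricative, 2) does not rise → illicit
tagp — violates constraint (iv): syllable 1 coda /gp/ has 2 consonants (> 1) → illicit
nug.gif — violates constraint (ii): adjacent identical consonants /gg/ → illicit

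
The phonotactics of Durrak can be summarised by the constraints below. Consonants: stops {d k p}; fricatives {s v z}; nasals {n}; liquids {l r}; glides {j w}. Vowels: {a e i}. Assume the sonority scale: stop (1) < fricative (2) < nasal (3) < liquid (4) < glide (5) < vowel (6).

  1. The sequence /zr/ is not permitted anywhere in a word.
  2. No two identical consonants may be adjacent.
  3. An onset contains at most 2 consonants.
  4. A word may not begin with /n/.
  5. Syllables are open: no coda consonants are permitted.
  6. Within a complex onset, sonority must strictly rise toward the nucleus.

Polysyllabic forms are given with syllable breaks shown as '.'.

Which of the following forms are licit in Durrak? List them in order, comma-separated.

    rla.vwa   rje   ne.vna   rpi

rje

rla.vwa — violates constraint 6: syllable 1 onset /rl/: /r/ (liquid, 4) → /l/ (liquid, 4) does not rise → illicit
rje — σ1 onset /rj/ (4→5 rises), coda /∅/ ok → licit
ne.vna — violates constraint 4: word begins with /n/ → illicit
rpi — violates constraint 6: syllable 1 onset /rp/: /r/ (liquid, 4) → /p/ (stop, 1) does not rise → illicit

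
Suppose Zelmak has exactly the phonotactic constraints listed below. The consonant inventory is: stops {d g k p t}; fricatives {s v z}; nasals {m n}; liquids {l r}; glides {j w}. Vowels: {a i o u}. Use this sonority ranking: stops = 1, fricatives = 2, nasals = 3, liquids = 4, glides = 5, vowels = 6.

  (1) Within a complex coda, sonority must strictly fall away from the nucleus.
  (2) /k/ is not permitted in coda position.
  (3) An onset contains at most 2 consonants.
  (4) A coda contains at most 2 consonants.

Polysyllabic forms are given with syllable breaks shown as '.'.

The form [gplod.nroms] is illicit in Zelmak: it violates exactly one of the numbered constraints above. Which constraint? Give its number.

3

[gplod.nroms]: syllable 1 onset /gpl/ has 3 consonants (> 2).
This is a violation of constraint 3: "An onset contains at most 2 consonants."
The remaining constraints (1, 2, 4) are satisfied.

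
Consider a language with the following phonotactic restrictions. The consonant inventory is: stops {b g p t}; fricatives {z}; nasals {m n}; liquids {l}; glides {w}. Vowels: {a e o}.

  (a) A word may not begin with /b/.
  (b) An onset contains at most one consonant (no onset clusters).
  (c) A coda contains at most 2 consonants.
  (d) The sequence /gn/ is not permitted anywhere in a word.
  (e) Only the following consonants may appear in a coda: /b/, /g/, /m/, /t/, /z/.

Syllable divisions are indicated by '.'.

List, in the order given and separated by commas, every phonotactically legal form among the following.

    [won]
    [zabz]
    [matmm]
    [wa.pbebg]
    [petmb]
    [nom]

[zabz], [nom]

[won] — violates constraint (e): syllable 1 coda contains /n/, which is not a licensed coda consonant → phonotactically illegal
[zabz] — σ1 onset /z/, coda /bz/ (2C) ok → phonotactically legal
[matmm] — violates constraint (c): syllable 1 coda /tmm/ has 3 consonants (> 2) → phonotactically illegal
[wa.pbebg] — violates constraint (b): syllable 2 onset /pb/ has 2 consonants (> 1) → phonotactically illegal
[petmb] — violates constraint (c): syllable 1 coda /tmb/ has 3 consonants (> 2) → phonotactically illegal
[nom] — σ1 onset /n/, coda /m/ ok → phonotactically legal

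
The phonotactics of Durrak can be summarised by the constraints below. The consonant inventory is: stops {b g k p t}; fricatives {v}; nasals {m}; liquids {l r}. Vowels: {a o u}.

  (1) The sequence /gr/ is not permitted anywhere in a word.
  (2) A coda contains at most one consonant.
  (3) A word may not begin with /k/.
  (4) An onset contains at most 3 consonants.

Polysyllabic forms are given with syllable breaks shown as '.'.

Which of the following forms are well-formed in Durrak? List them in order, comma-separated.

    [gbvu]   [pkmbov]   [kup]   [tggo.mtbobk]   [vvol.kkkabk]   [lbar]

[gbvu], [lbar]

[gbvu] — σ1 onset /gbv/ (3C), coda /∅/ ok → well-formed
[pkmbov] — violates constraint 4: syllable 1 onset /pkmb/ has 4 consonants (> 3) → ill-formed
[kup] — violates constraint 3: word begins with /k/ → ill-formed
[tggo.mtbobk] — violates constraint 2: syllable 2 coda /bk/ has 2 consonants (> 1) → ill-formed
[vvol.kkkabk] — violates constraint 2: syllable 2 coda /bk/ has 2 consonants (> 1) → ill-formed
[lbar] — σ1 onset /lb/ (2C), coda /r/ ok → well-formed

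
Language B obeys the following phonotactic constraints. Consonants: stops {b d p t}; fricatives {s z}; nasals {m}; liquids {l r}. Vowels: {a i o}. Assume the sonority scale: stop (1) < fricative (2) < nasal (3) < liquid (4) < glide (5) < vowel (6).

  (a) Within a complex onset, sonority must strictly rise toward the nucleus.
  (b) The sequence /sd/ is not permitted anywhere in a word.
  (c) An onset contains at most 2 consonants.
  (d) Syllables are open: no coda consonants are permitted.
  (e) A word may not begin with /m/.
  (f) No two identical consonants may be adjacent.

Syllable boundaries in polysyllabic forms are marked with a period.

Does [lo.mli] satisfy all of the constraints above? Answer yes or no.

[lo.mli] — σ1 onset /l/, coda /∅/ ok; σ2 onset /ml/ (3→4 rises), coda /∅/ ok → phonotactically legal

yes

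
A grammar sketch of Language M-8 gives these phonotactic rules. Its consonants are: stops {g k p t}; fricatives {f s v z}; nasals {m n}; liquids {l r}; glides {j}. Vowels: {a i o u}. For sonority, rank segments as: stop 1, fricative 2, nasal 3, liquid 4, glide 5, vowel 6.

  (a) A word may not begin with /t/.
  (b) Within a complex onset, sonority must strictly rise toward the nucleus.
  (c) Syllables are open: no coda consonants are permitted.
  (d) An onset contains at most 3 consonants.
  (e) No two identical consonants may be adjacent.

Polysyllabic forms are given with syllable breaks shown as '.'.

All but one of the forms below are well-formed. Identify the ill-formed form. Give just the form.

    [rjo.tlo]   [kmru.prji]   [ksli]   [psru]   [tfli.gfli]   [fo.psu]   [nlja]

[rjo.tlo] — σ1 onset /rj/ (4→5 rises), coda /∅/ ok; σ2 onset /tl/ (1→4 rises), coda /∅/ ok → well-formed
[kmru.prji] — σ1 onset /kmr/ (1→3→4 rises), coda /∅/ ok; σ2 onset /prj/ (1→4→5 rises), coda /∅/ ok → well-formed
[ksli] — σ1 onset /ksl/ (1→2→4 rises), coda /∅/ ok → well-formed
[psru] — σ1 onset /psr/ (1→2→4 rises), coda /∅/ ok → well-formed
[tfli.gfli] — violates constraint (a): word begins with /t/ → ill-formed
[fo.psu] — σ1 onset /f/, coda /∅/ ok; σ2 onset /ps/ (1→2 rises), coda /∅/ ok → well-formed
[nlja] — σ1 onset /nlj/ (3→4→5 rises), coda /∅/ ok → well-formed

[tfli.gfli]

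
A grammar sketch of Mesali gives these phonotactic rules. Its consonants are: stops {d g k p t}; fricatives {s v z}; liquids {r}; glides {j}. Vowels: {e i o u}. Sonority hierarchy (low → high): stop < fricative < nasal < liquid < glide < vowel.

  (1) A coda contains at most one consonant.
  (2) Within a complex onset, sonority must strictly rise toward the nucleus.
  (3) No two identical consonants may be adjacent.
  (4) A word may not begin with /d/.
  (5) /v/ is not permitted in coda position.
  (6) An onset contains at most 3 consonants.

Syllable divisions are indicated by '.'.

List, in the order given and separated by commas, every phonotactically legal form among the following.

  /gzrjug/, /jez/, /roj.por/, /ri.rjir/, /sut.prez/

/jez/, /roj.por/, /ri.rjir/, /sut.prez/

/gzrjug/ — violates constraint 6: syllable 1 onset /gzrj/ has 4 consonants (> 3) → phonotactically illegal
/jez/ — σ1 onset /j/, coda /z/ ok → phonotactically legal
/roj.por/ — σ1 onset /r/, coda /j/ ok; σ2 onset /p/, coda /r/ ok → phonotactically legal
/ri.rjir/ — σ1 onset /r/, coda /∅/ ok; σ2 onset /rj/ (4→5 rises), coda /r/ ok → phonotactically legal
/sut.prez/ — σ1 onset /s/, coda /t/ ok; σ2 onset /pr/ (1→4 rises), coda /z/ ok → phonotactically legal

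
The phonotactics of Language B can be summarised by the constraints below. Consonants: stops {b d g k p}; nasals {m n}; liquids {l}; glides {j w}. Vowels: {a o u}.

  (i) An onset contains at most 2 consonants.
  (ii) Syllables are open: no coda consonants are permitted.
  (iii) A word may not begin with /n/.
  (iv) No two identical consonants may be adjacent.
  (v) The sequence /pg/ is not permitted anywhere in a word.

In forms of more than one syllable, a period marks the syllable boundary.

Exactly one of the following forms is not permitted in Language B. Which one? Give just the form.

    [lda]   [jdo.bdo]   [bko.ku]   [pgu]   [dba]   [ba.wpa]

[lda] — σ1 onset /ld/ (2C), coda /∅/ ok → permitted
[jdo.bdo] — σ1 onset /jd/ (2C), coda /∅/ ok; σ2 onset /bd/ (2C), coda /∅/ ok → permitted
[bko.ku] — σ1 onset /bk/ (2C), coda /∅/ ok; σ2 onset /k/, coda /∅/ ok → permitted
[pgu] — violates constraint (v): contains banned sequence /pg/ → not permitted
[dba] — σ1 onset /db/ (2C), coda /∅/ ok → permitted
[ba.wpa] — σ1 onset /b/, coda /∅/ ok; σ2 onset /wp/ (2C), coda /∅/ ok → permitted

[pgu]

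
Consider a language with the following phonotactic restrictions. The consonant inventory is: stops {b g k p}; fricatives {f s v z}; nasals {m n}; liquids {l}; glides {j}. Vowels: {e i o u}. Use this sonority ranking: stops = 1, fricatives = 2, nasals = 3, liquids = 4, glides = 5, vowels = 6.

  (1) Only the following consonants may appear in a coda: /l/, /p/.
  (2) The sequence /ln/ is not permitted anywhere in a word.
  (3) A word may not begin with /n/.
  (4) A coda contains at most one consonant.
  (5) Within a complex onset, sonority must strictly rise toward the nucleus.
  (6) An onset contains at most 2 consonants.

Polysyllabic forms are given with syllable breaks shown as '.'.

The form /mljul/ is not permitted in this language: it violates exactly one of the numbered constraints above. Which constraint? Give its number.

/mljul/: syllable 1 onset /mlj/ has 3 consonants (> 2).
This is a violation of constraint 6: "An onset contains at most 2 consonants."
The remaining constraints (1, 2, 3, 4, 5) are satisfied.

6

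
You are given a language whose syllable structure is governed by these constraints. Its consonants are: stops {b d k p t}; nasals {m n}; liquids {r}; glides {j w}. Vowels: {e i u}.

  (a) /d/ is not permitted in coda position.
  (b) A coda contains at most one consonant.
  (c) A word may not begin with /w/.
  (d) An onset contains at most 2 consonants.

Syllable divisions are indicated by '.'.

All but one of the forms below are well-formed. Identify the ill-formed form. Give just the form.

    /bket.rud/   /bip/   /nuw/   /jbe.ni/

/bket.rud/ — violates constraint (a): syllable 2 coda contains /d/ → ill-formed
/bip/ — σ1 onset /b/, coda /p/ ok → well-formed
/nuw/ — σ1 onset /n/, coda /w/ ok → well-formed
/jbe.ni/ — σ1 onset /jb/ (2C), coda /∅/ ok; σ2 onset /n/, coda /∅/ ok → well-formed

/bket.rud/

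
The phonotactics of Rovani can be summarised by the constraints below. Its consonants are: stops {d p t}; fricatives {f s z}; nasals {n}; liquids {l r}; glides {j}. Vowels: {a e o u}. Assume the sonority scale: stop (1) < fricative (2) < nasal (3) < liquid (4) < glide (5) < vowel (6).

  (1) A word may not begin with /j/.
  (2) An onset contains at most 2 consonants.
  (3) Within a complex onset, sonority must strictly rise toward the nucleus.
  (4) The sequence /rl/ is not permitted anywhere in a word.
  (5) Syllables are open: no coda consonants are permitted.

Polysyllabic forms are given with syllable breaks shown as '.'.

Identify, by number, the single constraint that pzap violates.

5

pzap: syllable 1 coda /p/ has 1 consonant (> 0).
This is a violation of constraint 5: "Syllables are open: no coda consonants are permitted."
The remaining constraints (1, 2, 3, 4) are satisfied.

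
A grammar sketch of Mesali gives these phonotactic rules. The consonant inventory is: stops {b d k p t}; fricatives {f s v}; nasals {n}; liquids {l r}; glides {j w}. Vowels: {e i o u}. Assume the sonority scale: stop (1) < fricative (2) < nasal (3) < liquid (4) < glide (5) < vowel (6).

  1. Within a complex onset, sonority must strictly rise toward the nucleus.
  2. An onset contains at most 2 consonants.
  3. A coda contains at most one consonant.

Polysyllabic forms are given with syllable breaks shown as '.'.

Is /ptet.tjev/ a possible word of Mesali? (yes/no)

/ptet.tjev/ — violates constraint 1: syllable 1 onset /pt/: /p/ (stop, 1) → /t/ (stop, 1) does not rise → not permitted

no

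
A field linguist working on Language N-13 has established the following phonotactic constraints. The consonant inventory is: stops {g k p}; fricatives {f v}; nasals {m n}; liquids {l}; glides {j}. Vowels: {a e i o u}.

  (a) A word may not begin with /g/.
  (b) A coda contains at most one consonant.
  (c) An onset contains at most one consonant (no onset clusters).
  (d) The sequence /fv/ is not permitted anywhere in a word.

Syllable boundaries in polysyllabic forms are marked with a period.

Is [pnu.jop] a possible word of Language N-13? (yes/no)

[pnu.jop] — violates constraint (c): syllable 1 onset /pn/ has 2 consonants (> 1) → phonotactically illegal

no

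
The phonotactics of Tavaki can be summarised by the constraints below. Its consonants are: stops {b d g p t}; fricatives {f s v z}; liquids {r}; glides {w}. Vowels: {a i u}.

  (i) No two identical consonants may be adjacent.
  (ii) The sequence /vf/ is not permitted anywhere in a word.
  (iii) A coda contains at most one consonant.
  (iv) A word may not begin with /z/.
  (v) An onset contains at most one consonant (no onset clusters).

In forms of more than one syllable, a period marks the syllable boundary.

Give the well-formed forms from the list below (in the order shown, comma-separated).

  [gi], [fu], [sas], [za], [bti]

[gi] — σ1 onset /g/, coda /∅/ ok → well-formed
[fu] — σ1 onset /f/, coda /∅/ ok → well-formed
[sas] — σ1 onset /s/, coda /s/ ok → well-formed
[za] — violates constraint (iv): word begins with /z/ → ill-formed
[bti] — violates constraint (v): syllable 1 onset /bt/ has 2 consonants (> 1) → ill-formed

[gi], [fu], [sas]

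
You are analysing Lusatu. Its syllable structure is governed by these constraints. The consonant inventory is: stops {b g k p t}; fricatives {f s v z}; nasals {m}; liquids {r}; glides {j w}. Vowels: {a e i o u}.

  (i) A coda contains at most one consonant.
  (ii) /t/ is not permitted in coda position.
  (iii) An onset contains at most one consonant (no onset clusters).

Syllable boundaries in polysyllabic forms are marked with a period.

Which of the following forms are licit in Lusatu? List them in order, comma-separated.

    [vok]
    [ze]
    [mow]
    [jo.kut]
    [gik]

[vok] — σ1 onset /v/, coda /k/ ok → licit
[ze] — σ1 onset /z/, coda /∅/ ok → licit
[mow] — σ1 onset /m/, coda /w/ ok → licit
[jo.kut] — violates constraint (ii): syllable 2 coda contains /t/ → illicit
[gik] — σ1 onset /g/, coda /k/ ok → licit

[vok], [ze], [mow], [gik]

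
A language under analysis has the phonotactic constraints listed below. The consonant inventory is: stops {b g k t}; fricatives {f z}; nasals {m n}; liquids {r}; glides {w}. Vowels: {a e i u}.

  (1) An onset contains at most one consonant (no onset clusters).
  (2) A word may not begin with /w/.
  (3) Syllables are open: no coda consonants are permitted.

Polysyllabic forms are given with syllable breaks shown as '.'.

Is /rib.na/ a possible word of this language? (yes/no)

no

/rib.na/ — violates constraint 3: syllable 1 coda /b/ has 1 consonant (> 0) → illicit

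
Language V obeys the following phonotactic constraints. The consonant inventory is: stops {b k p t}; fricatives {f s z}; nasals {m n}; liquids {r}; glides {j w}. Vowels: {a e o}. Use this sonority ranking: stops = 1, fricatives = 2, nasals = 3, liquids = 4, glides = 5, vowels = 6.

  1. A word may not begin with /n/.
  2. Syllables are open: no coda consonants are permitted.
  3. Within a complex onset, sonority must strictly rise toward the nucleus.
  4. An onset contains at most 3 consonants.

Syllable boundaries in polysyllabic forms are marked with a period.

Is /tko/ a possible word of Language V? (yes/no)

no

/tko/ — violates constraint 3: syllable 1 onset /tk/: /t/ (stop, 1) → /k/ (stop, 1) does not rise → not permitted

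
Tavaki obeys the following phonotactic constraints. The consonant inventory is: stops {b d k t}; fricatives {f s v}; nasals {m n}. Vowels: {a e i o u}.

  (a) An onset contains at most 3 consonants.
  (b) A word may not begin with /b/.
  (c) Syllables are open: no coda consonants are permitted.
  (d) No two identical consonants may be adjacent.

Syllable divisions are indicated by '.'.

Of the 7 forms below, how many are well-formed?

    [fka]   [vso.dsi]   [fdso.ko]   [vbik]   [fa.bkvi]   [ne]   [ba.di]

5

[fka] — σ1 onset /fk/ (2C), coda /∅/ ok → well-formed
[vso.dsi] — σ1 onset /vs/ (2C), coda /∅/ ok; σ2 onset /ds/ (2C), coda /∅/ ok → well-formed
[fdso.ko] — σ1 onset /fds/ (3C), coda /∅/ ok; σ2 onset /k/, coda /∅/ ok → well-formed
[vbik] — violates constraint (c): syllable 1 coda /k/ has 1 consonant (> 0) → ill-formed
[fa.bkvi] — σ1 onset /f/, coda /∅/ ok; σ2 onset /bkv/ (3C), coda /∅/ ok → well-formed
[ne] — σ1 onset /n/, coda /∅/ ok → well-formed
[ba.di] — violates constraint (b): word begins with /b/ → ill-formed
Well-formed: [fka], [vso.dsi], [fdso.ko], [fa.bkvi], [ne] → 5.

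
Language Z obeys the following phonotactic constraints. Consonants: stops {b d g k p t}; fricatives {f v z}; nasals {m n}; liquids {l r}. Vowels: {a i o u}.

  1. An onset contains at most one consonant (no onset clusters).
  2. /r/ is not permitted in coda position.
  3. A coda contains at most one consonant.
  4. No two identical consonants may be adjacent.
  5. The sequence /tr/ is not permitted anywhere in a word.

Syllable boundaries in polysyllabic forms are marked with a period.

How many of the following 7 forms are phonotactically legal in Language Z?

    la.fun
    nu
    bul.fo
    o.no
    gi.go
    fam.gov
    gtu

la.fun — σ1 onset /l/, coda /∅/ ok; σ2 onset /f/, coda /n/ ok → phonotactically legal
nu — σ1 onset /n/, coda /∅/ ok → phonotactically legal
bul.fo — σ1 onset /b/, coda /l/ ok; σ2 onset /f/, coda /∅/ ok → phonotactically legal
o.no — σ1 onset /∅/, coda /∅/ ok; σ2 onset /n/, coda /∅/ ok → phonotactically legal
gi.go — σ1 onset /g/, coda /∅/ ok; σ2 onset /g/, coda /∅/ ok → phonotactically legal
fam.gov — σ1 onset /f/, coda /m/ ok; σ2 onset /g/, coda /v/ ok → phonotactically legal
gtu — violates constraint 1: syllable 1 onset /gt/ has 2 consonants (> 1) → phonotactically illegal
Phonotactically legal: la.fun, nu, bul.fo, o.no, gi.go, fam.gov → 6.

6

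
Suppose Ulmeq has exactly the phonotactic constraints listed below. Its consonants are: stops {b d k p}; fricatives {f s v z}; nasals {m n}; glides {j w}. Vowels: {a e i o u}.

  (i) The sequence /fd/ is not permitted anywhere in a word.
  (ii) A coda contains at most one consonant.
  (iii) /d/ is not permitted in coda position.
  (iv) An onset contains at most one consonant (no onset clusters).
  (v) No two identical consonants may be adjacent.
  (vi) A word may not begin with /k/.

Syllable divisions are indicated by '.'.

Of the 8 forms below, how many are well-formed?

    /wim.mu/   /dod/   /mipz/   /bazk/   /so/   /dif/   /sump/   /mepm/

2

/wim.mu/ — violates constraint (v): adjacent identical consonants /mm/ → ill-formed
/dod/ — violates constraint (iii): syllable 1 coda contains /d/ → ill-formed
/mipz/ — violates constraint (ii): syllable 1 coda /pz/ has 2 consonants (> 1) → ill-formed
/bazk/ — violates constraint (ii): syllable 1 coda /zk/ has 2 consonants (> 1) → ill-formed
/so/ — σ1 onset /s/, coda /∅/ ok → well-formed
/dif/ — σ1 onset /d/, coda /f/ ok → well-formed
/sump/ — violates constraint (ii): syllable 1 coda /mp/ has 2 consonants (> 1) → ill-formed
/mepm/ — violates constraint (ii): syllable 1 coda /pm/ has 2 consonants (> 1) → ill-formed
Well-formed: /so/, /dif/ → 2.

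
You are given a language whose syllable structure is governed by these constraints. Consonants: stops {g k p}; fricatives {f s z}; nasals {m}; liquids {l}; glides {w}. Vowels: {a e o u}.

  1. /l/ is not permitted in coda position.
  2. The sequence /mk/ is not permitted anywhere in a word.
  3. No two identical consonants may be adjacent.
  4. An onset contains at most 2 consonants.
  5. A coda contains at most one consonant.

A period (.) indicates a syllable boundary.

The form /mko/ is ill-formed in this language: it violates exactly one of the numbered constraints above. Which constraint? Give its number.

/mko/: contains banned sequence /mk/.
This is a violation of constraint 2: "The sequence /mk/ is not permitted anywhere in a word."
The remaining constraints (1, 3, 4, 5) are satisfied.

2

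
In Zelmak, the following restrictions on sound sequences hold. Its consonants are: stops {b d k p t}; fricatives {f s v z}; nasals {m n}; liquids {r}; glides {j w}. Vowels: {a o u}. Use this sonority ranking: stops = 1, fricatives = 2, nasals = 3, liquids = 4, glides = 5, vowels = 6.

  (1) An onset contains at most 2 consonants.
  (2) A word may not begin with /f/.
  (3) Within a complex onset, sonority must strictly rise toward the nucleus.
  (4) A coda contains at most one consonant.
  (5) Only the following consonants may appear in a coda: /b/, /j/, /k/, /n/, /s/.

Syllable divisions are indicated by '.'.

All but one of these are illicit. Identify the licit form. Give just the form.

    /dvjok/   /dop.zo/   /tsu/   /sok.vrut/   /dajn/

/tsu/

/dvjok/ — violates constraint 1: syllable 1 onset /dvj/ has 3 consonants (> 2) → illicit
/dop.zo/ — violates constraint 5: syllable 1 coda contains /p/, which is not a licensed coda consonant → illicit
/tsu/ — σ1 onset /ts/ (1→2 rises), coda /∅/ ok → licit
/sok.vrut/ — violates constraint 5: syllable 2 coda contains /t/, which is not a licensed coda consonant → illicit
/dajn/ — violates constraint 4: syllable 1 coda /jn/ has 2 consonants (> 1) → illicit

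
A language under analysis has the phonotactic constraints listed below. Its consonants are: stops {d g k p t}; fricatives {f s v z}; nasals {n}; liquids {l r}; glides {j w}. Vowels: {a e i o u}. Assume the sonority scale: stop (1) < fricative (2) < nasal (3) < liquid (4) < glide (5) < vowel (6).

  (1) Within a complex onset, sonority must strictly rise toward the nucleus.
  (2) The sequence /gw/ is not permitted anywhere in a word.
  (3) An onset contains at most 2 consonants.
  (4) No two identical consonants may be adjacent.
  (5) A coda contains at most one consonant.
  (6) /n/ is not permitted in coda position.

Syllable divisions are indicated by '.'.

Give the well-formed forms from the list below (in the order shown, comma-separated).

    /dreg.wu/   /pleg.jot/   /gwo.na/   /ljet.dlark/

/pleg.jot/

/dreg.wu/ — violates constraint 2: contains banned sequence /gw/ → ill-formed
/pleg.jot/ — σ1 onset /pl/ (1→4 rises), coda /g/ ok; σ2 onset /j/, coda /t/ ok → well-formed
/gwo.na/ — violates constraint 2: contains banned sequence /gw/ → ill-formed
/ljet.dlark/ — violates constraint 5: syllable 2 coda /rk/ has 2 consonants (> 1) → ill-formed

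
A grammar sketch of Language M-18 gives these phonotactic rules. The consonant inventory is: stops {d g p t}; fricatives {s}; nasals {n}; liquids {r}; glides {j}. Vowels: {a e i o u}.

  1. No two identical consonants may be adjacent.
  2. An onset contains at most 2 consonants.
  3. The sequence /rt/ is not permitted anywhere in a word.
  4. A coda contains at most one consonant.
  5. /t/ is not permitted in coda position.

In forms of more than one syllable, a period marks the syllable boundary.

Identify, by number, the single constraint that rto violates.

3

rto: contains banned sequence /rt/.
This is a violation of constraint 3: "The sequence /rt/ is not permitted anywhere in a word."
The remaining constraints (1, 2, 4, 5) are satisfied.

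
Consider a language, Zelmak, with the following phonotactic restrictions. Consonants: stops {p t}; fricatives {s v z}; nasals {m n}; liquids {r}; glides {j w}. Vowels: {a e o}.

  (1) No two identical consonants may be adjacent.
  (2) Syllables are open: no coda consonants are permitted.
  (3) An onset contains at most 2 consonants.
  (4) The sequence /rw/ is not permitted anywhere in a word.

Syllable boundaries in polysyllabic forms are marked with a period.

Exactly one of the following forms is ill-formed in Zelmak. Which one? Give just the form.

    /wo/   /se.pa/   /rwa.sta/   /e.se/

/wo/ — σ1 onset /w/, coda /∅/ ok → well-formed
/se.pa/ — σ1 onset /s/, coda /∅/ ok; σ2 onset /p/, coda /∅/ ok → well-formed
/rwa.sta/ — violates constraint 4: contains banned sequence /rw/ → ill-formed
/e.se/ — σ1 onset /∅/, coda /∅/ ok; σ2 onset /s/, coda /∅/ ok → well-formed

/rwa.sta/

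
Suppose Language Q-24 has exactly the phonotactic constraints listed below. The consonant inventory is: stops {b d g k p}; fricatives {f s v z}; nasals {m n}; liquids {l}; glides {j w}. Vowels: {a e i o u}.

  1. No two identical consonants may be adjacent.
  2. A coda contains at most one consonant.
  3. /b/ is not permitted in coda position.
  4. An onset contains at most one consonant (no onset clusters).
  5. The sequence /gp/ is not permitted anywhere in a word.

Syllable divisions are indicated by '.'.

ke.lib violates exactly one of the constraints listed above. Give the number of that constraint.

3

ke.lib: syllable 2 coda contains /b/.
This is a violation of constraint 3: "/b/ is not permitted in coda position."
The remaining constraints (1, 2, 4, 5) are satisfied.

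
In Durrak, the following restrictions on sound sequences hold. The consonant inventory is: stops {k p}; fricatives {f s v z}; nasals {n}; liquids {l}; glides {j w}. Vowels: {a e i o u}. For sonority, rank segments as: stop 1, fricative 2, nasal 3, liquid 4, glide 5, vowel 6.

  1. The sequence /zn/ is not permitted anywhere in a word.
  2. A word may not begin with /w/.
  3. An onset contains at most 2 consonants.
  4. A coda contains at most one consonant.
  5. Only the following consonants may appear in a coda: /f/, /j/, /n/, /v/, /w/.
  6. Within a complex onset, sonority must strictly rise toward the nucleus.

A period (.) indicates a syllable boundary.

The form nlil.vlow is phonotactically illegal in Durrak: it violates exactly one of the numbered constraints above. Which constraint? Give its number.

nlil.vlow: syllable 1 coda contains /l/, which is not a licensed coda consonant.
This is a violation of constraint 5: "Only the following consonants may appear in a coda: /f/, /j/, /n/, /v/, /w/."
The remaining constraints (1, 2, 3, 4, 6) are satisfied.

5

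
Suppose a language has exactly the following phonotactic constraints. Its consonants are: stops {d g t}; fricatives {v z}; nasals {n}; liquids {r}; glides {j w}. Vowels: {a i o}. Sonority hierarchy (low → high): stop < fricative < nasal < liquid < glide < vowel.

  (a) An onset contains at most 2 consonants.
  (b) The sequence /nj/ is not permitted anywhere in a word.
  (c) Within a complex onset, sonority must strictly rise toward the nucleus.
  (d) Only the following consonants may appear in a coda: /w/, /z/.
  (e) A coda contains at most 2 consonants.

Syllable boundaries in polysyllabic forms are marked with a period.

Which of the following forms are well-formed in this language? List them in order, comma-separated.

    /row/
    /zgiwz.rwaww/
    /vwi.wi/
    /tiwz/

/row/, /vwi.wi/, /tiwz/

/row/ — σ1 onset /r/, coda /w/ ok → well-formed
/zgiwz.rwaww/ — violates constraint (c): syllable 1 onset /zg/: /z/ (fricative, 2) → /g/ (stop, 1) does not rise → ill-formed
/vwi.wi/ — σ1 onset /vw/ (2→5 rises), coda /∅/ ok; σ2 onset /w/, coda /∅/ ok → well-formed
/tiwz/ — σ1 onset /t/, coda /wz/ (2C) ok → well-formed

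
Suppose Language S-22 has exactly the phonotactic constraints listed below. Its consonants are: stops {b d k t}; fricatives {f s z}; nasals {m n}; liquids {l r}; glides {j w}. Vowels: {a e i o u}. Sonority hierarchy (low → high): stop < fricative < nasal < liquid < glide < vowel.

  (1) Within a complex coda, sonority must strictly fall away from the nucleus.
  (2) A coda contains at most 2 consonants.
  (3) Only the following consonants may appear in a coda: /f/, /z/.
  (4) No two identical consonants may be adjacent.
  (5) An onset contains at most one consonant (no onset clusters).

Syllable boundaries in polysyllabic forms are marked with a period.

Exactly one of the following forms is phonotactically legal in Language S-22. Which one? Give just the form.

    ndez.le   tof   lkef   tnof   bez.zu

tof

ndez.le — violates constraint 5: syllable 1 onset /nd/ has 2 consonants (> 1) → phonotactically illegal
tof — σ1 onset /t/, coda /f/ ok → phonotactically legal
lkef — violates constraint 5: syllable 1 onset /lk/ has 2 consonants (> 1) → phonotactically illegal
tnof — violates constraint 5: syllable 1 onset /tn/ has 2 consonants (> 1) → phonotactically illegal
bez.zu — violates constraint 4: adjacent identical consonants /zz/ → phonotactically illegal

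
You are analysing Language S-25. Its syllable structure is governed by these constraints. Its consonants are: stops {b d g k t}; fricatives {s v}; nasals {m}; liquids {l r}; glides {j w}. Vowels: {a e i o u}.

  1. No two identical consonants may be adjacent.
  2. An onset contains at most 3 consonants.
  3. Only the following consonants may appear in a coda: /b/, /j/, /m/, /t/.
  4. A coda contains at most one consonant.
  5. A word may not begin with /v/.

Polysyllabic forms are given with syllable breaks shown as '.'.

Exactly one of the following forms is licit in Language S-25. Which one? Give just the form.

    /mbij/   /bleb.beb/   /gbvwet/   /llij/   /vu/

/mbij/

/mbij/ — σ1 onset /mb/ (2C), coda /j/ ok → licit
/bleb.beb/ — violates constraint 1: adjacent identical consonants /bb/ → illicit
/gbvwet/ — violates constraint 2: syllable 1 onset /gbvw/ has 4 consonants (> 3) → illicit
/llij/ — violates constraint 1: adjacent identical consonants /ll/ → illicit
/vu/ — violates constraint 5: word begins with /v/ → illicit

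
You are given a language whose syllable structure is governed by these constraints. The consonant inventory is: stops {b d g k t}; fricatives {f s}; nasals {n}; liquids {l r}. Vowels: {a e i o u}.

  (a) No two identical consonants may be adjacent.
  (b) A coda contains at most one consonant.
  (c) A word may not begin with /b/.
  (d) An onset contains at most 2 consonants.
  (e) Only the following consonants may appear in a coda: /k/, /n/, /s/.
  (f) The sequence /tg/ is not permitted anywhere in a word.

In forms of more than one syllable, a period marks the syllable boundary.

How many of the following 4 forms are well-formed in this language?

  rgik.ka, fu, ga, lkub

rgik.ka — violates constraint (a): adjacent identical consonants /kk/ → ill-formed
fu — σ1 onset /f/, coda /∅/ ok → well-formed
ga — σ1 onset /g/, coda /∅/ ok → well-formed
lkub — violates constraint (e): syllable 1 coda contains /b/, which is not a licensed coda consonant → ill-formed
Well-formed: fu, ga → 2.

2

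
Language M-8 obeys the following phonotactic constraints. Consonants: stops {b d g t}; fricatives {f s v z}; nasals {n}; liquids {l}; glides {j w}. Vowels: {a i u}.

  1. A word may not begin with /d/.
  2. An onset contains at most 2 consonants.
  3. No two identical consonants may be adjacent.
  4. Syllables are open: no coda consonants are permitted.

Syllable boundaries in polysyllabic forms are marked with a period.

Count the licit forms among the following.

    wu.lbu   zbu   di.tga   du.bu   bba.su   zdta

wu.lbu — σ1 onset /w/, coda /∅/ ok; σ2 onset /lb/ (2C), coda /∅/ ok → licit
zbu — σ1 onset /zb/ (2C), coda /∅/ ok → licit
di.tga — violates constraint 1: word begins with /d/ → illicit
du.bu — violates constraint 1: word begins with /d/ → illicit
bba.su — violates constraint 3: adjacent identical consonants /bb/ → illicit
zdta — violates constraint 2: syllable 1 onset /zdt/ has 3 consonants (> 2) → illicit
Licit: wu.lbu, zbu → 2.

2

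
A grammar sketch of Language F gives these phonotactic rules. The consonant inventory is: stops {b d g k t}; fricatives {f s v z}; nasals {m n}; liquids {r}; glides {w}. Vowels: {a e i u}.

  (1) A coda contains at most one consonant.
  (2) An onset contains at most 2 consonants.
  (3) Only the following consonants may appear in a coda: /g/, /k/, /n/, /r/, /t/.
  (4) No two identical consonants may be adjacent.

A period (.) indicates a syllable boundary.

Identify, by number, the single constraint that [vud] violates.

[vud]: syllable 1 coda contains /d/, which is not a licensed coda consonant.
This is a violation of constraint 3: "Only the following consonants may appear in a coda: /g/, /k/, /n/, /r/, /t/."
The remaining constraints (1, 2, 4) are satisfied.

3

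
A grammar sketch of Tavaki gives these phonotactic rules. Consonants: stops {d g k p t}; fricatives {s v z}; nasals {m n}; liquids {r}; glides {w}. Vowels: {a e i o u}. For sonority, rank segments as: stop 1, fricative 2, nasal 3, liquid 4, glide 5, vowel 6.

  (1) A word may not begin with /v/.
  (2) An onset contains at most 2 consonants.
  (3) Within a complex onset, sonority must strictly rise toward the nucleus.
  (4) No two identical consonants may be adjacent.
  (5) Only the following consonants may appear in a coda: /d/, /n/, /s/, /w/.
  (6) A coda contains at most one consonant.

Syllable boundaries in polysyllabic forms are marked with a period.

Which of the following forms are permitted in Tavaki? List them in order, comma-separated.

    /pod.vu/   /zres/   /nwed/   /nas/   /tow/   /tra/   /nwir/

/pod.vu/ — σ1 onset /p/, coda /d/ ok; σ2 onset /v/, coda /∅/ ok → permitted
/zres/ — σ1 onset /zr/ (2→4 rises), coda /s/ ok → permitted
/nwed/ — σ1 onset /nw/ (3→5 rises), coda /d/ ok → permitted
/nas/ — σ1 onset /n/, coda /s/ ok → permitted
/tow/ — σ1 onset /t/, coda /w/ ok → permitted
/tra/ — σ1 onset /tr/ (1→4 rises), coda /∅/ ok → permitted
/nwir/ — violates constraint 5: syllable 1 coda contains /r/, which is not a licensed coda consonant → not permitted

/pod.vu/, /zres/, /nwed/, /nas/, /tow/, /tra/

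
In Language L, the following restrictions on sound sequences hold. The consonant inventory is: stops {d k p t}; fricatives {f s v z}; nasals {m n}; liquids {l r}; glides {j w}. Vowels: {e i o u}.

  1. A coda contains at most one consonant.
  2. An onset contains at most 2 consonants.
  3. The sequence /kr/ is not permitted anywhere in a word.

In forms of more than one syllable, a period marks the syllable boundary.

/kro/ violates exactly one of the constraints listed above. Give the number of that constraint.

/kro/: contains banned sequence /kr/.
This is a violation of constraint 3: "The sequence /kr/ is not permitted anywhere in a word."
The remaining constraints (1, 2) are satisfied.

3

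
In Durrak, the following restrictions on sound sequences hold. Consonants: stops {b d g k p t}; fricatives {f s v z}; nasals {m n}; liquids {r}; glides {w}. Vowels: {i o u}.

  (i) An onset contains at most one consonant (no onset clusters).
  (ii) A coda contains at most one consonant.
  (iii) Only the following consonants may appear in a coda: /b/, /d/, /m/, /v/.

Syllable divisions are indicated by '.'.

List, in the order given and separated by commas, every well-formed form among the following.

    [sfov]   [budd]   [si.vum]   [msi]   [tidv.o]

[sfov] — violates constraint (i): syllable 1 onset /sf/ has 2 consonants (> 1) → ill-formed
[budd] — violates constraint (ii): syllable 1 coda /dd/ has 2 consonants (> 1) → ill-formed
[si.vum] — σ1 onset /s/, coda /∅/ ok; σ2 onset /v/, coda /m/ ok → well-formed
[msi] — violates constraint (i): syllable 1 onset /ms/ has 2 consonants (> 1) → ill-formed
[tidv.o] — violates constraint (ii): syllable 1 coda /dv/ has 2 consonants (> 1) → ill-formed

[si.vum]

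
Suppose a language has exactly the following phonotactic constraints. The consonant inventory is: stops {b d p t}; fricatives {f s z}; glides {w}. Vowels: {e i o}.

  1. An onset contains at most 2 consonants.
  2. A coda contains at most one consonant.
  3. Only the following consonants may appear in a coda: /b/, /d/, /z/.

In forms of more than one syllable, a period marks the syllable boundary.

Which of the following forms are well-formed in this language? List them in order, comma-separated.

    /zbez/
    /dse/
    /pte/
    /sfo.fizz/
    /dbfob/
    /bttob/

/zbez/, /dse/, /pte/

/zbez/ — σ1 onset /zb/ (2C), coda /z/ ok → well-formed
/dse/ — σ1 onset /ds/ (2C), coda /∅/ ok → well-formed
/pte/ — σ1 onset /pt/ (2C), coda /∅/ ok → well-formed
/sfo.fizz/ — violates constraint 2: syllable 2 coda /zz/ has 2 consonants (> 1) → ill-formed
/dbfob/ — violates constraint 1: syllable 1 onset /dbf/ has 3 consonants (> 2) → ill-formed
/bttob/ — violates constraint 1: syllable 1 onset /btt/ has 3 consonants (> 2) → ill-formed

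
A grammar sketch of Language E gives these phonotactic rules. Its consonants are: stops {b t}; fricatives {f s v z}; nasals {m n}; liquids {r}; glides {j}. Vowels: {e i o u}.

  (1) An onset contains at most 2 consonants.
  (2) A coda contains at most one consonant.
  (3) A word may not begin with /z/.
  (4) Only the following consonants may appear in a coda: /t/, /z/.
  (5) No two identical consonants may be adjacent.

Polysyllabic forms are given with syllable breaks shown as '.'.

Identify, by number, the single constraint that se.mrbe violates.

1

se.mrbe: syllable 2 onset /mrb/ has 3 consonants (> 2).
This is a violation of constraint 1: "An onset contains at most 2 consonants."
The remaining constraints (2, 3, 4, 5) are satisfied.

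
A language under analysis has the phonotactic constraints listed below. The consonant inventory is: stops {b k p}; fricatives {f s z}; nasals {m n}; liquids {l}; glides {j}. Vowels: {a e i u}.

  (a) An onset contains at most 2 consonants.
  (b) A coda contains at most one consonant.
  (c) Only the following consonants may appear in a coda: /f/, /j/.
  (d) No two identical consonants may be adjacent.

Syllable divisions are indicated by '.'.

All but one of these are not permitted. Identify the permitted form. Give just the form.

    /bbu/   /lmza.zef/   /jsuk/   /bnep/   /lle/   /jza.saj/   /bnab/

/jza.saj/

/bbu/ — violates constraint (d): adjacent identical consonants /bb/ → not permitted
/lmza.zef/ — violates constraint (a): syllable 1 onset /lmz/ has 3 consonants (> 2) → not permitted
/jsuk/ — violates constraint (c): syllable 1 coda contains /k/, which is not a licensed coda consonant → not permitted
/bnep/ — violates constraint (c): syllable 1 coda contains /p/, which is not a licensed coda consonant → not permitted
/lle/ — violates constraint (d): adjacent identical consonants /ll/ → not permitted
/jza.saj/ — σ1 onset /jz/ (2C), coda /∅/ ok; σ2 onset /s/, coda /j/ ok → permitted
/bnab/ — violates constraint (c): syllable 1 coda contains /b/, which is not a licensed coda consonant → not permitted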